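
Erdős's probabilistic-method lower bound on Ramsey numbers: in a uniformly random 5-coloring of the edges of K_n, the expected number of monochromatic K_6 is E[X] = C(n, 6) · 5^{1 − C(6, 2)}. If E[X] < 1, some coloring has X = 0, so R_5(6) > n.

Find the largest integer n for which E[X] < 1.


We need C(n, 6) · 5^{1 − 15} < 1, i.e. C(n, 6) < 5^{15 − 1} = 6103515625.
Check values of n near the boundary:
  n = 126: C(126, 6) = 4925156775; 4925156775 < 6103515625? YES
  n = 127: C(127, 6) = 5169379425; 5169379425 < 6103515625? YES
  n = 128: C(128, 6) = 5423611200; 5423611200 < 6103515625? YES
  n = 129: C(129, 6) = 5688177600; 5688177600 < 6103515625? YES
  n = 130: C(130, 6) = 5963412000; 5963412000 < 6103515625? YES
  n = 131: C(131, 6) = 6249655776; 6249655776 < 6103515625? NO
  n = 132: C(132, 6) = 6547258432; 6547258432 < 6103515625? NO
  n = 133: C(133, 6) = 6856577728; 6856577728 < 6103515625? NO
The largest n with C(n, 6) < 6103515625 is n = 130 (where E[X] = 47707296/48828125 ≈ 0.977045). Hence R_5(6) > 130, i.e. R_5(6) ≥ 131.

Largest n = 130; hence R_5(6) > 130.


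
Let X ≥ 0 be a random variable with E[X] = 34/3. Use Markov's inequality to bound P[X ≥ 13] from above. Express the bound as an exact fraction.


μ = E[X] = 34/3, a = 13.
Markov: P[X ≥ 13] ≤ μ/a = (34/3)/13 = 34/39.
Numerically: ≈ 0.8718.
(Since a = 13 > μ = 11.3333, the bound 34/39 is < 1 and informative.)

P[X ≥ 13] ≤ 34/39 ≈ 0.8718.


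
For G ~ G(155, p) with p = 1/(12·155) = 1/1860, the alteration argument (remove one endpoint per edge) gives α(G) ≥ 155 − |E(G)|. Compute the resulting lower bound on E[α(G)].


E[|E(G)|] = C(155, 2)·p = 11935 · (1/1860) = 77/12.
E[α(G)] ≥ n − E[|E(G)|] = 155 − 77/12 = 1783/12.
Numerically: ≈ 148.5833.
(This is only a lower bound; the true E[α(G)] may be larger.)

E[α(G)] ≥ 1783/12 ≈ 148.5833.


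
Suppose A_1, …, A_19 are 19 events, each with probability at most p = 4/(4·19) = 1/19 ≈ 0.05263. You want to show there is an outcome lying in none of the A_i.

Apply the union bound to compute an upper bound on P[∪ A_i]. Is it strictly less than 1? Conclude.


Union bound: P[∪_{i=1}^{19} A_i] ≤ Σ_i P[A_i] ≤ 19·p = 19·(1/19) = 1.
Numerically: 1 ≈ 1.00000.
Is 1 < 1? NO.
Since the bound 1 is ≥ 1, the union bound is uninformative here; it does NOT by itself certify existence.

19·p = 1 ≈ 1.00000; existence NOT certified by the union bound.


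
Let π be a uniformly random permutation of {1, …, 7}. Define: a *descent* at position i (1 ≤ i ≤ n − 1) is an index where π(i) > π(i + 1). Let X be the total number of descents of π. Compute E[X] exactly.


Write X = Σ X_I over i = 1, …, 6, with X_I the indicator of one descent.
There are 6 indicators.
For each fixed i, the pair (π(i), π(i+1)) is a uniformly random ordered pair of distinct values from {1, …, 7}; by symmetry P[π(i) > π(i+1)] = 1/2.
By linearity: E[X] = 6 · (1/2) = (7 − 1) · (1/2) = 3 ≈ 3.000000.

E[X] = 3 = 3.000000.


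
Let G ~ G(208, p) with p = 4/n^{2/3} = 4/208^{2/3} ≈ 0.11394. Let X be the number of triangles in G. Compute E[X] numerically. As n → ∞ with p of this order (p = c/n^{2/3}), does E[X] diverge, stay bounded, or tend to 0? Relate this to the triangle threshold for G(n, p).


Number of potential triangles: C(208, 3) = 1478256.
Each occurs with probability p³ ≈ (0.11394)³ ≈ 1.4792899e-03.
By linearity: E[X] = C(208, 3)·p³ ≈ 1478256 · 1.4792899e-03 ≈ 2186.76923.
Since α = 2/3 < 1, p = c/n^{2/3} ≫ 1/n is above the triangle threshold p ~ 1/n. Asymptotically E[X] ~ (c³/6)·n^{3(1−α)} = (4³/6)·n^{1} → ∞; triangles are abundant w.h.p.

E[X] ≈ 2186.76923; in regime p = Θ(1/n^{2/3}) E[X] diverges (above the triangle threshold p ~ 1/n).


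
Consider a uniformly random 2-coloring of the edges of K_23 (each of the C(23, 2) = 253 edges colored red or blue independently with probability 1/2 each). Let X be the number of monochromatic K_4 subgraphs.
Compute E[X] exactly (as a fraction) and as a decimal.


Let X = Σ_S X_S over the C(23, 4) = 8855 subsets S of size 4, where X_S = 1 if the K_4 on S is monochromatic.
For a fixed S, the K_4 on S has C(4, 2) = 6 edges. P[all 6 edges red] = (1/2)^6, and likewise for blue, so P[monochromatic] = 2·(1/2)^6 = 2^{1 − 6} = 1/32.
By linearity: E[X] = C(23, 4) · 2^{1 − 6} = 8855 · 1/32 = 8855/32.
Numerically: E[X] ≈ 276.718750.

E[X] = C(23,4)·2^(1−C(4,2)) = 8855/32 ≈ 276.718750.


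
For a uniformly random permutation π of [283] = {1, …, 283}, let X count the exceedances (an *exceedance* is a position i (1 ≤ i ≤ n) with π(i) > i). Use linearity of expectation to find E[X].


Write X = Σ_{i=1}^{283} X_i, where X_i = 1_{π(i) > i}.
For each fixed i, π(i) is uniform over {1, …, 283} (marginal of a uniform permutation), so P[π(i) > i] = (n − i)/n. Summing: Σ_{i=1}^{283} (n − i)/n = (0 + 1 + … + 282)/283 = 283(283 − 1)/(2·283) = (283 − 1)/2.
Hence E[X] = Σ_{i=1}^{283} (283 − i)/283 = 141 ≈ 141.000000.

E[X] = 141 = 141.000000.


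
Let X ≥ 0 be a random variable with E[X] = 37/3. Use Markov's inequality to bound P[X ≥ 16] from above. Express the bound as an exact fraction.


μ = E[X] = 37/3, a = 16.
Markov: P[X ≥ 16] ≤ μ/a = (37/3)/16 = 37/48.
Numerically: ≈ 0.77083.
(Since a = 16 > μ = 12.33333, the bound 37/48 is < 1 and informative.)

P[X ≥ 16] ≤ 37/48 ≈ 0.77083.


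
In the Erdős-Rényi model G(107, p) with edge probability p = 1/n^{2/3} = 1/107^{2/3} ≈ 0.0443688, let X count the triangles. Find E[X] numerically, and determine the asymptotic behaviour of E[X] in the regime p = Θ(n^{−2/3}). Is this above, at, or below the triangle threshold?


Number of potential triangles: C(107, 3) = 198485.
Each occurs with probability p³ ≈ (0.0443688)³ ≈ 8.73438728e-05.
By linearity: E[X] = C(107, 3)·p³ ≈ 198485 · 8.73438728e-05 ≈ 17.336449.
Since α = 2/3 < 1, p = c/n^{2/3} ≫ 1/n is above the triangle threshold p ~ 1/n. Asymptotically E[X] ~ (c³/6)·n^{3(1−α)} = (1³/6)·n^{1} → ∞; triangles are abundant w.h.p.

E[X] ≈ 17.336449; in regime p = Θ(1/n^{2/3}) E[X] diverges (above the triangle threshold p ~ 1/n).


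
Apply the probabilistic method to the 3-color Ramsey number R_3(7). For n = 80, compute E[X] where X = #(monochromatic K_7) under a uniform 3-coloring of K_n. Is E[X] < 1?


E[X] = C(80, 7) · 3^{1 − 21} = 3176716400 · 3^{−20} = 3176716400/3486784401.
As a reduced fraction: E[X] = 3176716400/3486784401 ≈ 0.9111.
Is E[X] < 1? YES.
Since E[X] < 1, there exists a 3-coloring of K_{80} with no monochromatic K_7; hence R_3(7) > 80.

E[X] = 3176716400/3486784401 ≈ 0.9111; E[X] < 1, so R_3(7) > 80.


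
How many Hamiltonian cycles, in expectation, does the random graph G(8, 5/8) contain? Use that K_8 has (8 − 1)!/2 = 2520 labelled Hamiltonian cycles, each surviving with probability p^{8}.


K_8 has (8 − 1)!/2 = 2520 labelled Hamiltonian cycles.
For each such Hamiltonian cycle H, let X_H = 1 if all 8 edges of H are present in G. Then P[X_H = 1] = p^{8} = (5/8)^{8} = 390625/16777216.
By linearity: E[X] = Σ_H E[X_H] = 2520 · p^{8} = 2520 · 390625/16777216 = 123046875/2097152.
Numerically: E[X] ≈ 58.673.

E[X] = 2520 · (5/8)^{8} = 123046875/2097152 ≈ 58.673.


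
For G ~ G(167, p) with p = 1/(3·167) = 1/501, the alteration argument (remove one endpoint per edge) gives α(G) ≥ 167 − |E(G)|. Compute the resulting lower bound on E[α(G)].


E[|E(G)|] = C(167, 2)·p = 13861 · (1/501) = 83/3.
E[α(G)] ≥ n − E[|E(G)|] = 167 − 83/3 = 418/3.
Numerically: ≈ 139.3333.
(This is only a lower bound; the true E[α(G)] may be larger.)

E[α(G)] ≥ 418/3 ≈ 139.3333.


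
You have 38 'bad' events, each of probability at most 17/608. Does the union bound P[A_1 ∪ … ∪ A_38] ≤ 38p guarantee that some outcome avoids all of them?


Union bound: P[∪_{i=1}^{38} A_i] ≤ Σ_i P[A_i] ≤ 38·p = 38·(17/608) = 17/16.
Numerically: 17/16 ≈ 1.062.
Is 17/16 < 1? NO.
Since the bound 17/16 is ≥ 1, the union bound is uninformative here; it does NOT by itself certify existence.

38·p = 17/16 ≈ 1.062; existence NOT certified by the union bound.


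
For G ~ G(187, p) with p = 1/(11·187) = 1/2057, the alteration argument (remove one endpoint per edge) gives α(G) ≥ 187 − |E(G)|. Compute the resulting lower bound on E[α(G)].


E[|E(G)|] = C(187, 2)·p = 17391 · (1/2057) = 93/11.
E[α(G)] ≥ n − E[|E(G)|] = 187 − 93/11 = 1964/11.
Numerically: ≈ 178.545455.
(This is only a lower bound; the true E[α(G)] may be larger.)

E[α(G)] ≥ 1964/11 ≈ 178.545455.


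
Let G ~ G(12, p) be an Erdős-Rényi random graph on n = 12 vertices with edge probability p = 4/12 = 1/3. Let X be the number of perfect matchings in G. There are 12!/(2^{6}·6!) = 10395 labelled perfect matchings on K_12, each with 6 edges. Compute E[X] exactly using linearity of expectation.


K_12 has 12!/(2^{6}·6!) = 10395 labelled perfect matchings.
For each such perfect matching H, let X_H = 1 if all 6 edges of H are present in G. Then P[X_H = 1] = p^{6} = (1/3)^{6} = 1/729.
By linearity: E[X] = Σ_H E[X_H] = 10395 · p^{6} = 10395 · 1/729 = 385/27.
Numerically: E[X] ≈ 14.26.

E[X] = 10395 · (1/3)^{6} = 385/27 ≈ 14.26.


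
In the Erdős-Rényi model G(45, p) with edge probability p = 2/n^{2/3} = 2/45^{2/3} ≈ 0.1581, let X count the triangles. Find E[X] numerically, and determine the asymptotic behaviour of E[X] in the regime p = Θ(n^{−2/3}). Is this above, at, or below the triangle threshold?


Number of potential triangles: C(45, 3) = 14190.
Each occurs with probability p³ ≈ (0.1581)³ ≈ 3.950617e-03.
By linearity: E[X] = C(45, 3)·p³ ≈ 14190 · 3.950617e-03 ≈ 56.0593.
Since α = 2/3 < 1, p = c/n^{2/3} ≫ 1/n is above the triangle threshold p ~ 1/n. Asymptotically E[X] ~ (c³/6)·n^{3(1−α)} = (2³/6)·n^{1} → ∞; triangles are abundant w.h.p.

E[X] ≈ 56.0593; in regime p = Θ(1/n^{2/3}) E[X] diverges (above the triangle threshold p ~ 1/n).


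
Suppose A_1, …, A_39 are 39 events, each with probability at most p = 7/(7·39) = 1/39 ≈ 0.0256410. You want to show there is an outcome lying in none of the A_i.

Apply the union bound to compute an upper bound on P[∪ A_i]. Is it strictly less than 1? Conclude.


Union bound: P[∪_{i=1}^{39} A_i] ≤ Σ_i P[A_i] ≤ 39·p = 39·(1/39) = 1.
Numerically: 1 ≈ 1.0000000.
Is 1 < 1? NO.
Since the bound 1 is ≥ 1, the union bound is uninformative here; it does NOT by itself certify existence.

39·p = 1 ≈ 1.0000000; existence NOT certified by the union bound.


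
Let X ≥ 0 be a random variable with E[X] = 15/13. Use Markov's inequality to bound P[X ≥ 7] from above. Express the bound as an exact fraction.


μ = E[X] = 15/13, a = 7.
Markov: P[X ≥ 7] ≤ μ/a = (15/13)/7 = 15/91.
Numerically: ≈ 0.165.
(Since a = 7 > μ = 1.154, the bound 15/91 is < 1 and informative.)

P[X ≥ 7] ≤ 15/91 ≈ 0.165.


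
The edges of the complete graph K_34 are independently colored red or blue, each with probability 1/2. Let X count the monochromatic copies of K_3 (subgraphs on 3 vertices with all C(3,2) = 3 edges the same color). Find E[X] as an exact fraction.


Let X = Σ_S X_S over the C(34, 3) = 5984 subsets S of size 3, where X_S = 1 if the K_3 on S is monochromatic.
For a fixed S, the K_3 on S has C(3, 2) = 3 edges. P[all 3 edges red] = (1/2)^3, and likewise for blue, so P[monochromatic] = 2·(1/2)^3 = 2^{1 − 3} = 1/4.
By linearity: E[X] = C(34, 3) · 2^{1 − 3} = 5984 · 1/4 = 1496.
Numerically: E[X] ≈ 1496.0000.

E[X] = C(34,3)·2^(1−C(3,2)) = 1496 ≈ 1496.0000.


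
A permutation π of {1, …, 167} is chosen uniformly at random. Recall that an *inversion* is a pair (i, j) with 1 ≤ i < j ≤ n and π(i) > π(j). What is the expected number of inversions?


Write X = Σ X_I over the C(167, 2) = 13861 pairs i < j, with X_I the indicator of one inversion.
There are 13861 indicators.
For each fixed pair i < j, the values π(i) and π(j) are two distinct elements of {1, …, 167} in uniformly random order; by symmetry P[π(i) > π(j)] = 1/2.
By linearity: E[X] = 13861 · (1/2) = C(167, 2) · (1/2) = 13861/2 = 13861/2 ≈ 6930.500000.

E[X] = 13861/2 = 6930.500000.


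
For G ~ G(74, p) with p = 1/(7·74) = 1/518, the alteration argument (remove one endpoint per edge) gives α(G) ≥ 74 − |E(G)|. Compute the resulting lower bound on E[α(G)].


E[|E(G)|] = C(74, 2)·p = 2701 · (1/518) = 73/14.
E[α(G)] ≥ n − E[|E(G)|] = 74 − 73/14 = 963/14.
Numerically: ≈ 68.78571.
(This is only a lower bound; the true E[α(G)] may be larger.)

E[α(G)] ≥ 963/14 ≈ 68.78571.


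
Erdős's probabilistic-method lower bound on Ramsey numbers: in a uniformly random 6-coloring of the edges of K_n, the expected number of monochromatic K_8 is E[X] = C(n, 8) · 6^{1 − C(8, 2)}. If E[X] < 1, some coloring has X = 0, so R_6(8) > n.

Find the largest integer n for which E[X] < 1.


We need C(n, 8) · 6^{1 − 28} < 1, i.e. C(n, 8) < 6^{28 − 1} = 1023490369077469249536.
Check values of n near the boundary:
  n = 1592: C(1592, 8) = 1005480414540892933435; 1005480414540892933435 < 1023490369077469249536? YES
  n = 1593: C(1593, 8) = 1010555394551193970323; 1010555394551193970323 < 1023490369077469249536? YES
  n = 1594: C(1594, 8) = 1015652773590544255167; 1015652773590544255167 < 1023490369077469249536? YES
  n = 1595: C(1595, 8) = 1020772636343363633895; 1020772636343363633895 < 1023490369077469249536? YES
  n = 1596: C(1596, 8) = 1025915067760710553965; 1025915067760710553965 < 1023490369077469249536? NO
The largest n with C(n, 8) < 1023490369077469249536 is n = 1595 (where E[X] = 113419181815929292655/113721152119718805504 ≈ 0.997). Hence R_6(8) > 1595, i.e. R_6(8) ≥ 1596.

Largest n = 1595; hence R_6(8) > 1595.


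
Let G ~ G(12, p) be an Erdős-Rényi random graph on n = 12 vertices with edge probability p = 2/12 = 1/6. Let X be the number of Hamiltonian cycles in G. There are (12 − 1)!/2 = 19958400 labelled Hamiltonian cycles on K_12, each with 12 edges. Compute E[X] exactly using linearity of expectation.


K_12 has (12 − 1)!/2 = 19958400 labelled Hamiltonian cycles.
For each such Hamiltonian cycle H, let X_H = 1 if all 12 edges of H are present in G. Then P[X_H = 1] = p^{12} = (1/6)^{12} = 1/2176782336.
By linearity: E[X] = Σ_H E[X_H] = 19958400 · p^{12} = 19958400 · 1/2176782336 = 1925/209952.
Numerically: E[X] ≈ 0.00916876.

E[X] = 19958400 · (1/6)^{12} = 1925/209952 ≈ 0.00916876.


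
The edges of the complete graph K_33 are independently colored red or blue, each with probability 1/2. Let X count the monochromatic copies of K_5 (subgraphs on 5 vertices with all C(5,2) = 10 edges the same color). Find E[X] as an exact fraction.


Let X = Σ_S X_S over the C(33, 5) = 237336 subsets S of size 5, where X_S = 1 if the K_5 on S is monochromatic.
For a fixed S, the K_5 on S has C(5, 2) = 10 edges. P[all 10 edges red] = (1/2)^10, and likewise for blue, so P[monochromatic] = 2·(1/2)^10 = 2^{1 − 10} = 1/512.
Summing: E[X] = C(33, 5) · 2^{1 − 10} = 237336 · 1/512 = 29667/64.
Numerically: E[X] ≈ 463.547.

E[X] = C(33,5)·2^(1−C(5,2)) = 29667/64 ≈ 463.547.


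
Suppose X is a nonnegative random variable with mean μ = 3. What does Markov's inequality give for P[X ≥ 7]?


μ = E[X] = 3, a = 7.
Markov: P[X ≥ 7] ≤ μ/a = (3)/7 = 3/7.
Numerically: ≈ 0.428571.
(Since a = 7 > μ = 3.000000, the bound 3/7 is < 1 and informative.)

P[X ≥ 7] ≤ 3/7 ≈ 0.428571.


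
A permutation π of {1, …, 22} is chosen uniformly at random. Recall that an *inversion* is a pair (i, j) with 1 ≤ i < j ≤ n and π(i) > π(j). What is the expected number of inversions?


Write X = Σ X_I over the C(22, 2) = 231 pairs i < j, with X_I the indicator of one inversion.
There are 231 indicators.
For each fixed pair i < j, the values π(i) and π(j) are two distinct elements of {1, …, 22} in uniformly random order; by symmetry P[π(i) > π(j)] = 1/2.
By linearity: E[X] = 231 · (1/2) = C(22, 2) · (1/2) = 231/2 = 231/2 ≈ 115.500000.

E[X] = 231/2 = 115.500000.


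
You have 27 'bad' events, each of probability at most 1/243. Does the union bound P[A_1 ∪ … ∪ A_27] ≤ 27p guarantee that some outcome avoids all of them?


Union bound: P[∪_{i=1}^{27} A_i] ≤ Σ_i P[A_i] ≤ 27·p = 27·(1/243) = 1/9.
Numerically: 1/9 ≈ 0.11111.
Is 1/9 < 1? YES.
Since P[∪ A_i] ≤ 1/9 < 1, the complement has P[∩ A_i^c] ≥ 1 − 1/9 = 8/9 > 0, so some outcome avoids every A_i.

27·p = 1/9 ≈ 0.11111; existence CERTIFIED by the union bound.


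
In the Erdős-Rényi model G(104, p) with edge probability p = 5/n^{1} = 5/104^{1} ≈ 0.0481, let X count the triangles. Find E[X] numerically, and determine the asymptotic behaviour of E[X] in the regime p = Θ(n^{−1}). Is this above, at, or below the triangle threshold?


Number of potential triangles: C(104, 3) = 182104.
Each occurs with probability p³ ≈ (0.0481)³ ≈ 1.11125e-04.
By linearity: E[X] = C(104, 3)·p³ ≈ 182104 · 1.11125e-04 ≈ 20.236.
Here α = 1, so p = 5/n is exactly at the triangle threshold p ~ 1/n. Asymptotically E[X] → c³/6 = 5³/6 = 125/6 ≈ 20.833, a bounded constant. In this regime the triangle count is asymptotically Poisson(c³/6).

E[X] ≈ 20.236; in regime p = Θ(1/n^{1}) E[X] stays bounded (at the triangle threshold p ~ 1/n).


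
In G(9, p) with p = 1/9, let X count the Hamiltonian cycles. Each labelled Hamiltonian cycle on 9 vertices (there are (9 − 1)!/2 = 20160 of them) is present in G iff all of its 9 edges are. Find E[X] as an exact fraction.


K_9 has (9 − 1)!/2 = 20160 labelled Hamiltonian cycles.
For each such Hamiltonian cycle H, let X_H = 1 if all 9 edges of H are present in G. Then P[X_H = 1] = p^{9} = (1/9)^{9} = 1/387420489.
By linearity of expectation: E[X] = Σ_H E[X_H] = 20160 · p^{9} = 20160 · 1/387420489 = 2240/43046721.
Numerically: E[X] ≈ 5.204e-05.

E[X] = 20160 · (1/9)^{9} = 2240/43046721 ≈ 5.204e-05.


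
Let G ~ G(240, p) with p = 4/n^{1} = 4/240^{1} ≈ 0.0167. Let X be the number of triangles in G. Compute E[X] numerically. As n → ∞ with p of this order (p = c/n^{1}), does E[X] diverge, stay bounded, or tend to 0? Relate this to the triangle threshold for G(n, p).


Number of potential triangles: C(240, 3) = 2275280.
Each occurs with probability p³ ≈ (0.0167)³ ≈ 4.62963e-06.
By linearity: E[X] = C(240, 3)·p³ ≈ 2275280 · 4.62963e-06 ≈ 10.534.
Here α = 1, so p = 4/n is exactly at the triangle threshold p ~ 1/n. Asymptotically E[X] → c³/6 = 4³/6 = 32/3 ≈ 10.667, a bounded constant. In this regime the triangle count is asymptotically Poisson(c³/6).

E[X] ≈ 10.534; in regime p = Θ(1/n^{1}) E[X] stays bounded (at the triangle threshold p ~ 1/n).


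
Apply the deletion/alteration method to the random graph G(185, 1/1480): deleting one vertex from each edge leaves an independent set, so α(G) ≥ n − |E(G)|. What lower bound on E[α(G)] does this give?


E[|E(G)|] = C(185, 2)·p = 17020 · (1/1480) = 23/2.
E[α(G)] ≥ n − E[|E(G)|] = 185 − 23/2 = 347/2.
Numerically: ≈ 173.500.
(This is only a lower bound; the true E[α(G)] may be larger.)

E[α(G)] ≥ 347/2 ≈ 173.500.


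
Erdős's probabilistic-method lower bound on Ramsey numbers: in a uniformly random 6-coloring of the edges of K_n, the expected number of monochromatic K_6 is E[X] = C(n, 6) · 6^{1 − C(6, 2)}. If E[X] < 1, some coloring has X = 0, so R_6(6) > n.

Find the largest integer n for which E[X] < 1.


We need C(n, 6) · 6^{1 − 15} < 1, i.e. C(n, 6) < 6^{15 − 1} = 78364164096.
Check values of n near the boundary:
  n = 193: C(193, 6) = 66364016544; 66364016544 < 78364164096? YES
  n = 194: C(194, 6) = 68482017072; 68482017072 < 78364164096? YES
  n = 195: C(195, 6) = 70656049360; 70656049360 < 78364164096? YES
  n = 196: C(196, 6) = 72887293024; 72887293024 < 78364164096? YES
  n = 197: C(197, 6) = 75176946208; 75176946208 < 78364164096? YES
  n = 198: C(198, 6) = 77526225777; 77526225777 < 78364164096? YES
  n = 199: C(199, 6) = 79936367511; 79936367511 < 78364164096? NO
  n = 200: C(200, 6) = 82408626300; 82408626300 < 78364164096? NO
The largest n with C(n, 6) < 78364164096 is n = 198 (where E[X] = 25842075259/26121388032 ≈ 0.9893). Hence R_6(6) > 198, i.e. R_6(6) ≥ 199.

Largest n = 198; hence R_6(6) > 198.


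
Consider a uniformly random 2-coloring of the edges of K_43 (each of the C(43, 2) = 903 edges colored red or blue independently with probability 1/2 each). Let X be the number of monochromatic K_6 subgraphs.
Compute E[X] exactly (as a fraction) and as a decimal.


Let X = Σ_S X_S over the C(43, 6) = 6096454 subsets S of size 6, where X_S = 1 if the K_6 on S is monochromatic.
For a fixed S, the K_6 on S has C(6, 2) = 15 edges. P[all 15 edges red] = (1/2)^15, and likewise for blue, so P[monochromatic] = 2·(1/2)^15 = 2^{1 − 15} = 1/16384.
By linearity: E[X] = C(43, 6) · 2^{1 − 15} = 6096454 · 1/16384 = 3048227/8192.
Numerically: E[X] ≈ 372.0980.

E[X] = C(43,6)·2^(1−C(6,2)) = 3048227/8192 ≈ 372.0980.


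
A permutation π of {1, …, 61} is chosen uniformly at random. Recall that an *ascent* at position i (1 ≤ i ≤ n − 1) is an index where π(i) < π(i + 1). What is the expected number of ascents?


Write X = Σ X_I over i = 1, …, 60, with X_I the indicator of one ascent.
There are 60 indicators.
For each fixed i, the pair (π(i), π(i+1)) is a uniformly random ordered pair of distinct values from {1, …, 61}; by symmetry P[π(i) < π(i+1)] = 1/2.
By linearity: E[X] = 60 · (1/2) = (61 − 1) · (1/2) = 30 ≈ 30.000.

E[X] = 30 = 30.000.


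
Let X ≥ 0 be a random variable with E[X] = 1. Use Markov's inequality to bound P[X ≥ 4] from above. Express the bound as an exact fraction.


μ = E[X] = 1, a = 4.
Markov: P[X ≥ 4] ≤ μ/a = (1)/4 = 1/4.
Numerically: ≈ 0.25000.
(Since a = 4 > μ = 1.00000, the bound 1/4 is < 1 and informative.)

P[X ≥ 4] ≤ 1/4 ≈ 0.25000.


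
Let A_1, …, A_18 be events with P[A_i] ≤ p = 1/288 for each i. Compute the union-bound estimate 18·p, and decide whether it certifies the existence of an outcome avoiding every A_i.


Union bound: P[∪_{i=1}^{18} A_i] ≤ Σ_i P[A_i] ≤ 18·p = 18·(1/288) = 1/16.
Numerically: 1/16 ≈ 0.0625000.
Is 1/16 < 1? YES.
Since P[∪ A_i] ≤ 1/16 < 1, the complement has P[∩ A_i^c] ≥ 1 − 1/16 = 15/16 > 0, so some outcome avoids every A_i.

18·p = 1/16 ≈ 0.0625000; existence CERTIFIED by the union bound.


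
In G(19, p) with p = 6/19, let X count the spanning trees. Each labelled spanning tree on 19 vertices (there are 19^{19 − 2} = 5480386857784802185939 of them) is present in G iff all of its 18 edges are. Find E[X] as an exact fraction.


K_19 has 19^{19 − 2} = 5480386857784802185939 labelled spanning trees.
For each such spanning tree H, let X_H = 1 if all 18 edges of H are present in G. Then P[X_H = 1] = p^{18} = (6/19)^{18} = 101559956668416/104127350297911241532841.
By linearity: E[X] = Σ_H E[X_H] = 5480386857784802185939 · p^{18} = 5480386857784802185939 · 101559956668416/104127350297911241532841 = 101559956668416/19.
Numerically: E[X] ≈ 5.345e+12.

E[X] = 5480386857784802185939 · (6/19)^{18} = 101559956668416/19 ≈ 5.345e+12.


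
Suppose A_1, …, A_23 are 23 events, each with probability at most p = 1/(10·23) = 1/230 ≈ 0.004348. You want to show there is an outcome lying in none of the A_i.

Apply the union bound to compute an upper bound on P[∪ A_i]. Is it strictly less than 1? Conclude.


Union bound: P[∪_{i=1}^{23} A_i] ≤ Σ_i P[A_i] ≤ 23·p = 23·(1/230) = 1/10.
Numerically: 1/10 ≈ 0.100000.
Is 1/10 < 1? YES.
Since P[∪ A_i] ≤ 1/10 < 1, the complement has P[∩ A_i^c] ≥ 1 − 1/10 = 9/10 > 0, so some outcome avoids every A_i.

23·p = 1/10 ≈ 0.100000; existence CERTIFIED by the union bound.


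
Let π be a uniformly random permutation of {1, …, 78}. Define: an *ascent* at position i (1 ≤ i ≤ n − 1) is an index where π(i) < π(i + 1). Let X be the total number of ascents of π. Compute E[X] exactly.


Write X = Σ X_I over i = 1, …, 77, with X_I the indicator of one ascent.
There are 77 indicators.
For each fixed i, the pair (π(i), π(i+1)) is a uniformly random ordered pair of distinct values from {1, …, 78}; by symmetry P[π(i) < π(i+1)] = 1/2.
By linearity: E[X] = 77 · (1/2) = (78 − 1) · (1/2) = 77/2 ≈ 38.5000.

E[X] = 77/2 = 38.5000.


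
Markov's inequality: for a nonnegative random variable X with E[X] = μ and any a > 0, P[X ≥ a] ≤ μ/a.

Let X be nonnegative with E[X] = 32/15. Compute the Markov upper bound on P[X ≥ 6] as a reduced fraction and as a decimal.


μ = E[X] = 32/15, a = 6.
Markov: P[X ≥ 6] ≤ μ/a = (32/15)/6 = 16/45.
Numerically: ≈ 0.3556.
(Since a = 6 > μ = 2.1333, the bound 16/45 is < 1 and informative.)

P[X ≥ 6] ≤ 16/45 ≈ 0.3556.


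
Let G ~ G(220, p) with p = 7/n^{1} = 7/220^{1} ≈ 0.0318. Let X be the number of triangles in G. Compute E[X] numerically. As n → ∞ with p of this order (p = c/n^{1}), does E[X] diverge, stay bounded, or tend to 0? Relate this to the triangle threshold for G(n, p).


Number of potential triangles: C(220, 3) = 1750540.
Each occurs with probability p³ ≈ (0.0318)³ ≈ 3.22126e-05.
By linearity: E[X] = C(220, 3)·p³ ≈ 1750540 · 3.22126e-05 ≈ 56.389.
Here α = 1, so p = 7/n is exactly at the triangle threshold p ~ 1/n. Asymptotically E[X] → c³/6 = 7³/6 = 343/6 ≈ 57.167, a bounded constant. In this regime the triangle count is asymptotically Poisson(c³/6).

E[X] ≈ 56.389; in regime p = Θ(1/n^{1}) E[X] stays bounded (at the triangle threshold p ~ 1/n).


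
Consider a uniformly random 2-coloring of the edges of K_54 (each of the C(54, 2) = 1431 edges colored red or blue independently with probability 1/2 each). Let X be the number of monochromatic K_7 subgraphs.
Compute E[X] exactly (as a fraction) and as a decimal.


Let X = Σ_S X_S over the C(54, 7) = 177100560 subsets S of size 7, where X_S = 1 if the K_7 on S is monochromatic.
For a fixed S, the K_7 on S has C(7, 2) = 21 edges. P[all 21 edges red] = (1/2)^21, and likewise for blue, so P[monochromatic] = 2·(1/2)^21 = 2^{1 − 21} = 1/1048576.
Summing: E[X] = C(54, 7) · 2^{1 − 21} = 177100560 · 1/1048576 = 11068785/65536.
Numerically: E[X] ≈ 168.896.

E[X] = C(54,7)·2^(1−C(7,2)) = 11068785/65536 ≈ 168.896.


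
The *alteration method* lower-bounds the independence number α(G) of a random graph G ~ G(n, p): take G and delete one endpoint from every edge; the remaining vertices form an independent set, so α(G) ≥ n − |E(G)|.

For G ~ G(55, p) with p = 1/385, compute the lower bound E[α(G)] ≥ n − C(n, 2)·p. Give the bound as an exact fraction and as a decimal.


E[|E(G)|] = C(55, 2)·p = 1485 · (1/385) = 27/7.
E[α(G)] ≥ n − E[|E(G)|] = 55 − 27/7 = 358/7.
Numerically: ≈ 51.143.
(This is only a lower bound; the true E[α(G)] may be larger.)

E[α(G)] ≥ 358/7 ≈ 51.143.


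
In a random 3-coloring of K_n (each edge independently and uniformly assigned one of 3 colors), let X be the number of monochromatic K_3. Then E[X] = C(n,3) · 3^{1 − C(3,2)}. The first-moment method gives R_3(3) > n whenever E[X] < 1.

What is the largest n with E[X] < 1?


We need C(n, 3) · 3^{1 − 3} < 1, i.e. C(n, 3) < 3^{3 − 1} = 9.
Check values of n near the boundary:
  n = 3: C(3, 3) = 1; 1 < 9? YES
  n = 4: C(4, 3) = 4; 4 < 9? YES
  n = 5: C(5, 3) = 10; 10 < 9? NO
  n = 6: C(6, 3) = 20; 20 < 9? NO
The largest n with C(n, 3) < 9 is n = 4 (where E[X] = 4/9 ≈ 0.444). Hence R_3(3) > 4, i.e. R_3(3) ≥ 5.

Largest n = 4; hence R_3(3) > 4.


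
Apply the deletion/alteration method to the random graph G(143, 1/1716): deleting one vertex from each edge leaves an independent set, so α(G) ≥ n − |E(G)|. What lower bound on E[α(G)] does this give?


E[|E(G)|] = C(143, 2)·p = 10153 · (1/1716) = 71/12.
E[α(G)] ≥ n − E[|E(G)|] = 143 − 71/12 = 1645/12.
Numerically: ≈ 137.08333.
(This is only a lower bound; the true E[α(G)] may be larger.)

E[α(G)] ≥ 1645/12 ≈ 137.08333.


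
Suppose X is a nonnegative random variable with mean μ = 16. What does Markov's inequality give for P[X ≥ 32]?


μ = E[X] = 16, a = 32.
Markov: P[X ≥ 32] ≤ μ/a = (16)/32 = 1/2.
Numerically: ≈ 0.500000.
(Since a = 32 > μ = 16.000000, the bound 1/2 is < 1 and informative.)

P[X ≥ 32] ≤ 1/2 ≈ 0.500000.


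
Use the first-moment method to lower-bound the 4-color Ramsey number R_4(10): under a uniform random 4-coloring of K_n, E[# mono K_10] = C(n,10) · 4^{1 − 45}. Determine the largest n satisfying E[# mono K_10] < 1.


We need C(n, 10) · 4^{1 − 45} < 1, i.e. C(n, 10) < 4^{45 − 1} = 309485009821345068724781056.
Check values of n near the boundary:
  n = 2020: C(2020, 10) = 304832018578739931133653656; 304832018578739931133653656 < 309485009821345068724781056? YES
  n = 2021: C(2021, 10) = 306347841644770462864800616; 306347841644770462864800616 < 309485009821345068724781056? YES
  n = 2022: C(2022, 10) = 307870445231474093395937796; 307870445231474093395937796 < 309485009821345068724781056? YES
  n = 2023: C(2023, 10) = 309399856285778485315440716; 309399856285778485315440716 < 309485009821345068724781056? YES
  n = 2024: C(2024, 10) = 310936101848269937576192656; 310936101848269937576192656 < 309485009821345068724781056? NO
  n = 2025: C(2025, 10) = 312479209053472269772600560; 312479209053472269772600560 < 309485009821345068724781056? NO
The largest n with C(n, 10) < 309485009821345068724781056 is n = 2023 (where E[X] = 77349964071444621328860179/77371252455336267181195264 ≈ 1.000). Hence R_4(10) > 2023, i.e. R_4(10) ≥ 2024.

Largest n = 2023; hence R_4(10) > 2023.


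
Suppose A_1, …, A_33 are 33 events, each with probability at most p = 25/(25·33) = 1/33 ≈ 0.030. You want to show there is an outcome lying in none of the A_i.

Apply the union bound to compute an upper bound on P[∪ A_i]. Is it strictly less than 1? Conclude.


Union bound: P[∪_{i=1}^{33} A_i] ≤ Σ_i P[A_i] ≤ 33·p = 33·(1/33) = 1.
Numerically: 1 ≈ 1.000.
Is 1 < 1? NO.
Since the bound 1 is ≥ 1, the union bound is uninformative here; it does NOT by itself certify existence.

33·p = 1 ≈ 1.000; existence NOT certified by the union bound.


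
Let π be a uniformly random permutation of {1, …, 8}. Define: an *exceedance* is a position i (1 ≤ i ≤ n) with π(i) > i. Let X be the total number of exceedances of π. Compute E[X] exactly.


Write X = Σ_{i=1}^{8} X_i, where X_i = 1_{π(i) > i}.
For each fixed i, π(i) is uniform over {1, …, 8} (marginal of a uniform permutation), so P[π(i) > i] = (n − i)/n. Summing: Σ_{i=1}^{8} (n − i)/n = (0 + 1 + … + 7)/8 = 8(8 − 1)/(2·8) = (8 − 1)/2.
Hence E[X] = Σ_{i=1}^{8} (8 − i)/8 = 7/2 ≈ 3.500.

E[X] = 7/2 = 3.500.


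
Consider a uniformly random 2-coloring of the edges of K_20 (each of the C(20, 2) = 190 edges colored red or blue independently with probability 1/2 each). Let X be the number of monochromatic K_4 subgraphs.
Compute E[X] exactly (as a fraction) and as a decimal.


Let X = Σ_S X_S over the C(20, 4) = 4845 subsets S of size 4, where X_S = 1 if the K_4 on S is monochromatic.
For a fixed S, the K_4 on S has C(4, 2) = 6 edges. P[all 6 edges red] = (1/2)^6, and likewise for blue, so P[monochromatic] = 2·(1/2)^6 = 2^{1 − 6} = 1/32.
By linearity of expectation: E[X] = C(20, 4) · 2^{1 − 6} = 4845 · 1/32 = 4845/32.
Numerically: E[X] ≈ 151.406.

E[X] = C(20,4)·2^(1−C(4,2)) = 4845/32 ≈ 151.406.


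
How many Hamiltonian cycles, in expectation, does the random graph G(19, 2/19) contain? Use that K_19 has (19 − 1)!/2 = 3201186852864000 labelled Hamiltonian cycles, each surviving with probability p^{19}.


K_19 has (19 − 1)!/2 = 3201186852864000 labelled Hamiltonian cycles.
For each such Hamiltonian cycle H, let X_H = 1 if all 19 edges of H are present in G. Then P[X_H = 1] = p^{19} = (2/19)^{19} = 524288/1978419655660313589123979.
Summing the indicators: E[X] = Σ_H E[X_H] = 3201186852864000 · p^{19} = 3201186852864000 · 524288/1978419655660313589123979 = 1678343852714360832000/1978419655660313589123979.
Numerically: E[X] ≈ 0.00084833.

E[X] = 3201186852864000 · (2/19)^{19} = 1678343852714360832000/1978419655660313589123979 ≈ 0.00084833.


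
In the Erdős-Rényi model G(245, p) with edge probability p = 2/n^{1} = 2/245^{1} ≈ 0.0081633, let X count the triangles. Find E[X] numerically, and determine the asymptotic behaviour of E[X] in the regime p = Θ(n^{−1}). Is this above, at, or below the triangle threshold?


Number of potential triangles: C(245, 3) = 2421090.
Each occurs with probability p³ ≈ (0.0081633)³ ≈ 5.4399102e-07.
By linearity: E[X] = C(245, 3)·p³ ≈ 2421090 · 5.4399102e-07 ≈ 1.31705.
Here α = 1, so p = 2/n is exactly at the triangle threshold p ~ 1/n. Asymptotically E[X] → c³/6 = 2³/6 = 4/3 ≈ 1.33333, a bounded constant. In this regime the triangle count is asymptotically Poisson(c³/6).

E[X] ≈ 1.31705; in regime p = Θ(1/n^{1}) E[X] stays bounded (at the triangle threshold p ~ 1/n).


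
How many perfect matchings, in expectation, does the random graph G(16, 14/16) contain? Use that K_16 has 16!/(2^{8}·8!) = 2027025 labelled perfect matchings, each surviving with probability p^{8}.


K_16 has 16!/(2^{8}·8!) = 2027025 labelled perfect matchings.
For each such perfect matching H, let X_H = 1 if all 8 edges of H are present in G. Then P[X_H = 1] = p^{8} = (7/8)^{8} = 5764801/16777216.
By linearity: E[X] = Σ_H E[X_H] = 2027025 · p^{8} = 2027025 · 5764801/16777216 = 11685395747025/16777216.
Numerically: E[X] ≈ 696504.

E[X] = 2027025 · (7/8)^{8} = 11685395747025/16777216 ≈ 696504.


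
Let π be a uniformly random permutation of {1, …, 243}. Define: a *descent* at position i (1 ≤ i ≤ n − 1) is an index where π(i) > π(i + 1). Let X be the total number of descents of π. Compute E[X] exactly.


Write X = Σ X_I over i = 1, …, 242, with X_I the indicator of one descent.
There are 242 indicators.
For each fixed i, the pair (π(i), π(i+1)) is a uniformly random ordered pair of distinct values from {1, …, 243}; by symmetry P[π(i) > π(i+1)] = 1/2.
By linearity: E[X] = 242 · (1/2) = (243 − 1) · (1/2) = 121 ≈ 121.000.

E[X] = 121 = 121.000.


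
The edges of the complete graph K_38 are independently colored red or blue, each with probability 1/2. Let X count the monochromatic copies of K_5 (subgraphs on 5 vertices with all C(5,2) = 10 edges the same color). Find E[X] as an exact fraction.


Let X = Σ_S X_S over the C(38, 5) = 501942 subsets S of size 5, where X_S = 1 if the K_5 on S is monochromatic.
For a fixed S, the K_5 on S has C(5, 2) = 10 edges. P[all 10 edges red] = (1/2)^10, and likewise for blue, so P[monochromatic] = 2·(1/2)^10 = 2^{1 − 10} = 1/512.
By linearity: E[X] = C(38, 5) · 2^{1 − 10} = 501942 · 1/512 = 250971/256.
Numerically: E[X] ≈ 980.35547.

E[X] = C(38,5)·2^(1−C(5,2)) = 250971/256 ≈ 980.35547.


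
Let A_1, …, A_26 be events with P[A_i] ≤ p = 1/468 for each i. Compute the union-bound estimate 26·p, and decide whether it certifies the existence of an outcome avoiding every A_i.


Union bound: P[∪_{i=1}^{26} A_i] ≤ Σ_i P[A_i] ≤ 26·p = 26·(1/468) = 1/18.
Numerically: 1/18 ≈ 0.0555556.
Is 1/18 < 1? YES.
Since P[∪ A_i] ≤ 1/18 < 1, the complement has P[∩ A_i^c] ≥ 1 − 1/18 = 17/18 > 0, so some outcome avoids every A_i.

26·p = 1/18 ≈ 0.0555556; existence CERTIFIED by the union bound.


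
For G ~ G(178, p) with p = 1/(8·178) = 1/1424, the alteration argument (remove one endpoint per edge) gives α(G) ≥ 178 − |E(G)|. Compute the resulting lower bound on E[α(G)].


E[|E(G)|] = C(178, 2)·p = 15753 · (1/1424) = 177/16.
E[α(G)] ≥ n − E[|E(G)|] = 178 − 177/16 = 2671/16.
Numerically: ≈ 166.9375.
(This is only a lower bound; the true E[α(G)] may be larger.)

E[α(G)] ≥ 2671/16 ≈ 166.9375.


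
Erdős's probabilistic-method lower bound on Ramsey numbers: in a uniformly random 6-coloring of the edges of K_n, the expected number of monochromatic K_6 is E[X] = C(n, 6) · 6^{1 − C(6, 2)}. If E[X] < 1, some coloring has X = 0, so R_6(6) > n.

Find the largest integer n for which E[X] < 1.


We need C(n, 6) · 6^{1 − 15} < 1, i.e. C(n, 6) < 6^{15 − 1} = 78364164096.
Check values of n near the boundary:
  n = 194: C(194, 6) = 68482017072; 68482017072 < 78364164096? YES
  n = 195: C(195, 6) = 70656049360; 70656049360 < 78364164096? YES
  n = 196: C(196, 6) = 72887293024; 72887293024 < 78364164096? YES
  n = 197: C(197, 6) = 75176946208; 75176946208 < 78364164096? YES
  n = 198: C(198, 6) = 77526225777; 77526225777 < 78364164096? YES
  n = 199: C(199, 6) = 79936367511; 79936367511 < 78364164096? NO
  n = 200: C(200, 6) = 82408626300; 82408626300 < 78364164096? NO
  n = 201: C(201, 6) = 84944276340; 84944276340 < 78364164096? NO
The largest n with C(n, 6) < 78364164096 is n = 198 (where E[X] = 25842075259/26121388032 ≈ 0.98931). Hence R_6(6) > 198, i.e. R_6(6) ≥ 199.

Largest n = 198; hence R_6(6) > 198.


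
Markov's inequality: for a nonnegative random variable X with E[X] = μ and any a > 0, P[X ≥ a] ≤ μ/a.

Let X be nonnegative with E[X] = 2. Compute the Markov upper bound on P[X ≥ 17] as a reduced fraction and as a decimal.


μ = E[X] = 2, a = 17.
Markov: P[X ≥ 17] ≤ μ/a = (2)/17 = 2/17.
Numerically: ≈ 0.11765.
(Since a = 17 > μ = 2.00000, the bound 2/17 is < 1 and informative.)

P[X ≥ 17] ≤ 2/17 ≈ 0.11765.


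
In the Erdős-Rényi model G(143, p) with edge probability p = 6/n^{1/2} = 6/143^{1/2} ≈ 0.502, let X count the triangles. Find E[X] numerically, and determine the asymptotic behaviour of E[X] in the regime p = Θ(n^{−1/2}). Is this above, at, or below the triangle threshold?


Number of potential triangles: C(143, 3) = 477191.
Each occurs with probability p³ ≈ (0.502)³ ≈ 1.26313e-01.
By linearity: E[X] = C(143, 3)·p³ ≈ 477191 · 1.26313e-01 ≈ 60275.655.
Since α = 1/2 < 1, p = c/n^{1/2} ≫ 1/n is above the triangle threshold p ~ 1/n. Asymptotically E[X] ~ (c³/6)·n^{3(1−α)} = (6³/6)·n^{1.5} → ∞; triangles are abundant w.h.p.

E[X] ≈ 60275.655; in regime p = Θ(1/n^{1/2}) E[X] diverges (above the triangle threshold p ~ 1/n).


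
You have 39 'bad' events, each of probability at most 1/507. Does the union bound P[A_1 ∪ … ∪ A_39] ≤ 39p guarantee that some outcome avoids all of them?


Union bound: P[∪_{i=1}^{39} A_i] ≤ Σ_i P[A_i] ≤ 39·p = 39·(1/507) = 1/13.
Numerically: 1/13 ≈ 0.0769.
Is 1/13 < 1? YES.
Since P[∪ A_i] ≤ 1/13 < 1, the complement has P[∩ A_i^c] ≥ 1 − 1/13 = 12/13 > 0, so some outcome avoids every A_i.

39·p = 1/13 ≈ 0.0769; existence CERTIFIED by the union bound.


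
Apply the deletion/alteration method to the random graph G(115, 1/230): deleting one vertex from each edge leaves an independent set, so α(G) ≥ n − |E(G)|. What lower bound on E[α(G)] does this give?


E[|E(G)|] = C(115, 2)·p = 6555 · (1/230) = 57/2.
E[α(G)] ≥ n − E[|E(G)|] = 115 − 57/2 = 173/2.
Numerically: ≈ 86.500.
(This is only a lower bound; the true E[α(G)] may be larger.)

E[α(G)] ≥ 173/2 ≈ 86.500.


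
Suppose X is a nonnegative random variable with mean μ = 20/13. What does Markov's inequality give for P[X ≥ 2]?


μ = E[X] = 20/13, a = 2.
Markov: P[X ≥ 2] ≤ μ/a = (20/13)/2 = 10/13.
Numerically: ≈ 0.769.
(Since a = 2 > μ = 1.538, the bound 10/13 is < 1 and informative.)

P[X ≥ 2] ≤ 10/13 ≈ 0.769.


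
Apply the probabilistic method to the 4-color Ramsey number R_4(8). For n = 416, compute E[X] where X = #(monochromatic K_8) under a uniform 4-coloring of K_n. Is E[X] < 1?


E[X] = C(416, 8) · 4^{1 − 28} = 20788229335792620 · 4^{−27} = 20788229335792620/18014398509481984.
As a reduced fraction: E[X] = 5197057333948155/4503599627370496 ≈ 1.1540.
Is E[X] < 1? NO.
Since E[X] ≥ 1, the first-moment bound is inconclusive at n = 416; it does NOT by itself certify R_4(8) > 416.

E[X] = 5197057333948155/4503599627370496 ≈ 1.1540; E[X] ≥ 1; first-moment method inconclusive here.
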